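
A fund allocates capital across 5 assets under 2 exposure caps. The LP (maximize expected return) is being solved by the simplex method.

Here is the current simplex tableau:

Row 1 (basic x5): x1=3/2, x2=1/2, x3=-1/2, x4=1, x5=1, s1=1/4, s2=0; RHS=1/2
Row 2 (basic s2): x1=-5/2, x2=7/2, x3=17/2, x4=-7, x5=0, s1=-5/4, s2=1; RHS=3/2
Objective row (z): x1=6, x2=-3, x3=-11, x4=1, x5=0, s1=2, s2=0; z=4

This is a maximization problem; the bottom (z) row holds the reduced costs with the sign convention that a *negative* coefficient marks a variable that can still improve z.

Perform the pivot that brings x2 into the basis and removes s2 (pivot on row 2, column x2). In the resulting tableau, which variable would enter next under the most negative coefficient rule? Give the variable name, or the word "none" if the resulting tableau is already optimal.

Pivot element 7/2. New z-row = old z-row − (-3)·(row 2/(7/2)).
Updated z-row coefficients: x1: 27/7, x2: 0, x3: -26/7, x4: -5, x5: 0, s1: 13/14, s2: 6/7.
The most negative is -5 in column x4, so x4 would enter next.

x4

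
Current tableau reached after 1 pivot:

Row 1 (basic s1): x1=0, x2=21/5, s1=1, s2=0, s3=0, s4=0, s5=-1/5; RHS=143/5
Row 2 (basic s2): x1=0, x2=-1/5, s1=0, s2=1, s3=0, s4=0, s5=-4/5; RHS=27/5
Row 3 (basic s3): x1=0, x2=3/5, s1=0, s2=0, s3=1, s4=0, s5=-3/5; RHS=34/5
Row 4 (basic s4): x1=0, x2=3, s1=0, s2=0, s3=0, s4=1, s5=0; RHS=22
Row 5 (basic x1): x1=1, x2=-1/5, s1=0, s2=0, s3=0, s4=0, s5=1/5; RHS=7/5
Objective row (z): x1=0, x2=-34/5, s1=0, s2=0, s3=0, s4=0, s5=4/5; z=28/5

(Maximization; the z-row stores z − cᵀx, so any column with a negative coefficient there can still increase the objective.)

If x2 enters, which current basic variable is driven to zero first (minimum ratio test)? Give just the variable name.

s1

Ratios: row 1 (s1): (143/5)/(21/5) = 143/21; row 2 (s2): entry -1/5 ≤ 0, skip; row 3 (s3): (34/5)/(3/5) = 34/3; row 4 (s4): 22/3 = 22/3; row 5 (x1): entry -1/5 ≤ 0, skip.
Minimum ratio 143/21 is in the s1 row, so s1 leaves.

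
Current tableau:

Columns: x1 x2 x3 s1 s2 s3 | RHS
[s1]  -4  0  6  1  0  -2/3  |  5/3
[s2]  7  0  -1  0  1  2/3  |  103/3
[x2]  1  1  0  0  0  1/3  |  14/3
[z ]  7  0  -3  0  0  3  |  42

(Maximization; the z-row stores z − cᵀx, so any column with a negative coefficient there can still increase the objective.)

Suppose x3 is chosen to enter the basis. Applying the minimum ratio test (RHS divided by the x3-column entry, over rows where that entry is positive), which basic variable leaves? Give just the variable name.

s1

Ratios: row 1 (s1): (5/3)/6 = 5/18; row 2 (s2): entry -1 ≤ 0, skip; row 3 (x2): entry 0 ≤ 0, skip.
Minimum ratio 5/18 is in the s1 row, so s1 leaves.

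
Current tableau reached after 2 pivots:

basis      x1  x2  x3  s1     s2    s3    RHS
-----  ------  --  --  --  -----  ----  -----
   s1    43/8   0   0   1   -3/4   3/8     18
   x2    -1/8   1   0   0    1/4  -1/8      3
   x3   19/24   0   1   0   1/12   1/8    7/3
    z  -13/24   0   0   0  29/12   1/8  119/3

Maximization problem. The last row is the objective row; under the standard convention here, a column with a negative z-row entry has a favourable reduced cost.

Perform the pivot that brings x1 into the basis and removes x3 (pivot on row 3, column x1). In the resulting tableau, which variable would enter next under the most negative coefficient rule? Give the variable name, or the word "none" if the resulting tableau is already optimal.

Pivot element 19/24. New z-row = old z-row − (-13/24)·(row 3/(19/24)).
Updated z-row coefficients: x1: 0, x2: 0, x3: 13/19, s1: 0, s2: 47/19, s3: 4/19.
No coefficient is strictly negative; the tableau after this pivot is optimal.

none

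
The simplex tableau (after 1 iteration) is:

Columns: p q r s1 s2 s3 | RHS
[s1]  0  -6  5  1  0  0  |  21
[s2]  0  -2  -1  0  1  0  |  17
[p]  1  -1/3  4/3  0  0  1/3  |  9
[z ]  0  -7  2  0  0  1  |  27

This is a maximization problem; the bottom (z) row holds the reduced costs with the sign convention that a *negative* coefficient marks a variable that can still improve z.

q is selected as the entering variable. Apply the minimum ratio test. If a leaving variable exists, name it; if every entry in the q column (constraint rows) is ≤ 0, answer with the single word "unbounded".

unbounded

q-column entries: row 1: -6, row 2: -2, row 3: -1/3. All ≤ 0, so q can increase without bound; the LP is unbounded in this direction.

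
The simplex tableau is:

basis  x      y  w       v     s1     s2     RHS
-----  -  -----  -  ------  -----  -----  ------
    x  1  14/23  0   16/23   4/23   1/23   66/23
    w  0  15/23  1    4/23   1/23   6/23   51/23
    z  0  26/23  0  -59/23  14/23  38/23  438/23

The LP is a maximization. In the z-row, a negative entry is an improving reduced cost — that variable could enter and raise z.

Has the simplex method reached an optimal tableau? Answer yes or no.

Column v has objective-row coefficient -59/23, which is negative; an improving pivot exists, so not yet optimal.

no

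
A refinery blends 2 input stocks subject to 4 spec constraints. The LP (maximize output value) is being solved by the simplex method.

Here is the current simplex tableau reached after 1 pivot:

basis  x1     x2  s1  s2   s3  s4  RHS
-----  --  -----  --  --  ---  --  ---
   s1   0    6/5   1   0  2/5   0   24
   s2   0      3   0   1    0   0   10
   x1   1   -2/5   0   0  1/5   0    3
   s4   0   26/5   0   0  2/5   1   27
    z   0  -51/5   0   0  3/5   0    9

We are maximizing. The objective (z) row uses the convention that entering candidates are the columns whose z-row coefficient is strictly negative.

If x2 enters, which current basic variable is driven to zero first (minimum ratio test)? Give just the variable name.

s2

Ratios: row 1 (s1): 24/(6/5) = 20; row 2 (s2): 10/3 = 10/3; row 3 (x1): entry -2/5 ≤ 0, skip; row 4 (s4): 27/(26/5) = 135/26.
Minimum ratio 10/3 is in the s2 row, so s2 leaves.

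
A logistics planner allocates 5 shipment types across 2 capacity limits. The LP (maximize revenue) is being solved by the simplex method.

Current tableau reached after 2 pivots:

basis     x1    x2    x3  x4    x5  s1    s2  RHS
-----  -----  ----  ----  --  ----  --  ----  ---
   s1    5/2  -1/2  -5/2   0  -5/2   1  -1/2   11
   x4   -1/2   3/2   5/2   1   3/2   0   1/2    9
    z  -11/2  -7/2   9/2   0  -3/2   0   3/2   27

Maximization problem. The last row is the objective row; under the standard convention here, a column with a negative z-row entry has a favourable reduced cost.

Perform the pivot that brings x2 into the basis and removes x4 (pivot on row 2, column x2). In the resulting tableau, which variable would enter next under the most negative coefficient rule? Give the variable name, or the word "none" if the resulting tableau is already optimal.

Pivot element 3/2. New z-row = old z-row − (-7/2)·(row 2/(3/2)).
Updated z-row coefficients: x1: -20/3, x2: 0, x3: 31/3, x4: 7/3, x5: 2, s1: 0, s2: 8/3.
The most negative is -20/3 in column x1, so x1 would enter next.

x1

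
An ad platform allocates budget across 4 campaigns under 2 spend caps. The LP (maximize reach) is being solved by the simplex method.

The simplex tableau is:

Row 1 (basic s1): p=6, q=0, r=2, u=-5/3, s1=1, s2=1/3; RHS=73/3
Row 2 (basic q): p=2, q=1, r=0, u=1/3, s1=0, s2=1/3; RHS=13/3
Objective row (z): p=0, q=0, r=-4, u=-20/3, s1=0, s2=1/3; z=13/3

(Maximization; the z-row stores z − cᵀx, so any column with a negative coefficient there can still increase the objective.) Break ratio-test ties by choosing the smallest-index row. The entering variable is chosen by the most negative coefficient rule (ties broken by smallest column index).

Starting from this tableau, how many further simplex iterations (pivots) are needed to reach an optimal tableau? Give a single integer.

2

pivot: u in, q out → z = 91
pivot: r in, s1 out → z = 183
No improving column remains; optimal.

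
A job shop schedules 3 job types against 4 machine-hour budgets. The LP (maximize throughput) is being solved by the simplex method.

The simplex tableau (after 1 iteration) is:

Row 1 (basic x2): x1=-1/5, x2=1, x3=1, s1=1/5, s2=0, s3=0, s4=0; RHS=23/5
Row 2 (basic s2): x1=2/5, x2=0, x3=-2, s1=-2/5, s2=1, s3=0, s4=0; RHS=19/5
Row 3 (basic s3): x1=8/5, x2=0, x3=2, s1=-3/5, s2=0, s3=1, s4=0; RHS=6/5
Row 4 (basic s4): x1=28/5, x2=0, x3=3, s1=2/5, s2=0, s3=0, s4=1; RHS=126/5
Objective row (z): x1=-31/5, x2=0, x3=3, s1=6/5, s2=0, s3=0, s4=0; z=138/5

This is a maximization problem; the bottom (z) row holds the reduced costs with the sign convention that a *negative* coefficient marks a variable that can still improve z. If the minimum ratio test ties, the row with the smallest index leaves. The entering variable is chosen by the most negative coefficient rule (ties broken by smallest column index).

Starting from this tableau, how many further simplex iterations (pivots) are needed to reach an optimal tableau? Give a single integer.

pivot: x1 in, s3 out → z = 129/4
pivot: s1 in, s4 out → z = 417/10
No improving column remains; optimal.

2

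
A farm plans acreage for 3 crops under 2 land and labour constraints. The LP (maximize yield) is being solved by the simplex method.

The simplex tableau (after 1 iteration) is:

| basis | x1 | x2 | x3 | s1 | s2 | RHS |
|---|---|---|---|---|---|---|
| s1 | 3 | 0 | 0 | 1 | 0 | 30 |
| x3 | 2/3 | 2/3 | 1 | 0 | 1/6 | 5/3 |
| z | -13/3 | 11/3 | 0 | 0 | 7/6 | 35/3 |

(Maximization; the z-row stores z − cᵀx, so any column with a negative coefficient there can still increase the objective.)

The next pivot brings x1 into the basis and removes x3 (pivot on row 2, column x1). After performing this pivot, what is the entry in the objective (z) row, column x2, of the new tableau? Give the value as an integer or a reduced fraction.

Pivot element is row 2, column x1: 2/3.
Normalize row 2: new (row 2, x2) = (2/3)/(2/3) = 1.
z-row ← z-row − (-13/3)·(new row 2): 11/3 − (-13/3)·1 = 8.

8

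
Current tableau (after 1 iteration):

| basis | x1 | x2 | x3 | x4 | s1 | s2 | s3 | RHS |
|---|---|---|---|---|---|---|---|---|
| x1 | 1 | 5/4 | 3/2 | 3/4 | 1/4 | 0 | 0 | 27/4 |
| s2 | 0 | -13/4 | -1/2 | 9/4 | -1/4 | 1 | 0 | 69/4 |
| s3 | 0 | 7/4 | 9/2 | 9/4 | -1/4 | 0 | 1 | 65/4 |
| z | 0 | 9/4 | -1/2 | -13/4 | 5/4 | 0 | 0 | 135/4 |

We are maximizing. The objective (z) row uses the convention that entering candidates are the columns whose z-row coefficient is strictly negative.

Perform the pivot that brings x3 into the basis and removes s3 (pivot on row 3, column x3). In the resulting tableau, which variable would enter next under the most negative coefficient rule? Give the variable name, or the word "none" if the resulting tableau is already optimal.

x4

Pivot element 9/2. New z-row = old z-row − (-1/2)·(row 3/(9/2)).
Updated z-row coefficients: x1: 0, x2: 22/9, x3: 0, x4: -3, s1: 11/9, s2: 0, s3: 1/9.
The most negative is -3 in column x4, so x4 would enter next.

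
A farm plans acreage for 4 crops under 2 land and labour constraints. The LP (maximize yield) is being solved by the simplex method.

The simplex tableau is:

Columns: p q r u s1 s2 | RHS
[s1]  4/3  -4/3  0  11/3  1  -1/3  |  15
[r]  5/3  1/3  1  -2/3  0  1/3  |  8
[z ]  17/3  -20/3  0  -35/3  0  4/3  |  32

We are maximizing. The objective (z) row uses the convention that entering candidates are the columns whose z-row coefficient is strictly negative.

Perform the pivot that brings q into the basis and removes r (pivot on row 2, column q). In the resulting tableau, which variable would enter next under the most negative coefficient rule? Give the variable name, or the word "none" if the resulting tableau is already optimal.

Pivot element 1/3. New z-row = old z-row − (-20/3)·(row 2/(1/3)).
Updated z-row coefficients: p: 39, q: 0, r: 20, u: -25, s1: 0, s2: 8.
The most negative is -25 in column u, so u would enter next.

u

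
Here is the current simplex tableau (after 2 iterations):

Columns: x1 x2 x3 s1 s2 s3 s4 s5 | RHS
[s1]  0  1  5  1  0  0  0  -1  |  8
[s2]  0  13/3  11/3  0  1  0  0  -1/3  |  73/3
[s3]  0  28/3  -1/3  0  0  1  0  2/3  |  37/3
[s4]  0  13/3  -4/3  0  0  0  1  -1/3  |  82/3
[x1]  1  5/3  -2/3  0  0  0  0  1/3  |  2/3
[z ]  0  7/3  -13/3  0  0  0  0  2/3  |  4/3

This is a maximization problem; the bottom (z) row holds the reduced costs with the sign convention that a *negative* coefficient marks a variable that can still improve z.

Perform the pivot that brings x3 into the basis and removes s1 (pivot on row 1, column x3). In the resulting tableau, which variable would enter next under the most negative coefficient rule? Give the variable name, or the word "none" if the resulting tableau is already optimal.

s5

Pivot element 5. New z-row = old z-row − (-13/3)·(row 1/5).
Updated z-row coefficients: x1: 0, x2: 16/5, x3: 0, s1: 13/15, s2: 0, s3: 0, s4: 0, s5: -1/5.
The most negative is -1/5 in column s5, so s5 would enter next.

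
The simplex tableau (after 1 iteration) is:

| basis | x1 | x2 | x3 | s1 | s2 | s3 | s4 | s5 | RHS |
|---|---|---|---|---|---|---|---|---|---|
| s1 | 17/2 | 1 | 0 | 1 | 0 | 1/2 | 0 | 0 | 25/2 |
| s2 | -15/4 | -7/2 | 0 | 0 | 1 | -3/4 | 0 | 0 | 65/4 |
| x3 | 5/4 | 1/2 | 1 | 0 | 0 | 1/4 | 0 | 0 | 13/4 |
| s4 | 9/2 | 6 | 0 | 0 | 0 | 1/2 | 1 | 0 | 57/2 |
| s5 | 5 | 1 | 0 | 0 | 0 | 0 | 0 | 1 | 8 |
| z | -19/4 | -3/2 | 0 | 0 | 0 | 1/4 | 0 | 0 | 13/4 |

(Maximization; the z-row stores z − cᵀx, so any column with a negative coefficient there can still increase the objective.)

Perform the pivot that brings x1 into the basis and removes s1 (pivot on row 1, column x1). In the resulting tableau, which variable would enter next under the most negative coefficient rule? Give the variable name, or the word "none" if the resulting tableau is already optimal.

x2

Pivot element 17/2. New z-row = old z-row − (-19/4)·(row 1/(17/2)).
Updated z-row coefficients: x1: 0, x2: -16/17, x3: 0, s1: 19/34, s2: 0, s3: 9/17, s4: 0, s5: 0.
The most negative is -16/17 in column x2, so x2 would enter next.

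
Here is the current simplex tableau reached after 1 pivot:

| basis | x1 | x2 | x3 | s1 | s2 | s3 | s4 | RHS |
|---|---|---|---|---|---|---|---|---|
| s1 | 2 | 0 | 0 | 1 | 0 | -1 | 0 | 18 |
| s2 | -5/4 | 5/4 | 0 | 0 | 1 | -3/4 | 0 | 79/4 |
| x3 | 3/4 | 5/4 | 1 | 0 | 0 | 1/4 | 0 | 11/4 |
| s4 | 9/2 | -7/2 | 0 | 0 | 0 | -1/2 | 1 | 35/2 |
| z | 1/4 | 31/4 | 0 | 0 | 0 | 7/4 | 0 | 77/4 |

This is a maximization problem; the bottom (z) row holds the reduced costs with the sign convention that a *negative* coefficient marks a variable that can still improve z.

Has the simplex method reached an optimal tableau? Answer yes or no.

No objective-row coefficient is strictly negative, so no entering variable exists; the tableau is optimal.

yes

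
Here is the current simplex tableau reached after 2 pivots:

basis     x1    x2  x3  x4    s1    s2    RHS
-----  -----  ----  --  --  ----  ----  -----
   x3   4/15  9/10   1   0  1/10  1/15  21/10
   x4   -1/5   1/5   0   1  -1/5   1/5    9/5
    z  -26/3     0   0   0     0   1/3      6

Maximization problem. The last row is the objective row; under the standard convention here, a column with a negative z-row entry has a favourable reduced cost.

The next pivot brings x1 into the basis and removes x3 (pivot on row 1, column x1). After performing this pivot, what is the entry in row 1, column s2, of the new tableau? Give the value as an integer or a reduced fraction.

1/4

Pivot element is row 1, column x1: 4/15.
Normalize row 1: new (row 1, s2) = (1/15)/(4/15) = 1/4.
Row 1 is the pivot row, so the entry is 1/4.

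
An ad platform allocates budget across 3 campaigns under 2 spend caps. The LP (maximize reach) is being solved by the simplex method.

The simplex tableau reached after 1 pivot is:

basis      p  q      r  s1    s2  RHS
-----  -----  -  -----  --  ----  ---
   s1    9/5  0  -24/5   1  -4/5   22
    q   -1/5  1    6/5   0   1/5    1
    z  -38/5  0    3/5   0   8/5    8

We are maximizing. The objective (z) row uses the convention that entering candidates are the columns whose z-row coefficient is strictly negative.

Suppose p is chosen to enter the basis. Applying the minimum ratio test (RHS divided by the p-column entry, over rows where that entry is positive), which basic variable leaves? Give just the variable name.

s1

Ratios: row 1 (s1): 22/(9/5) = 110/9; row 2 (q): entry -1/5 ≤ 0, skip.
Minimum ratio 110/9 is in the s1 row, so s1 leaves.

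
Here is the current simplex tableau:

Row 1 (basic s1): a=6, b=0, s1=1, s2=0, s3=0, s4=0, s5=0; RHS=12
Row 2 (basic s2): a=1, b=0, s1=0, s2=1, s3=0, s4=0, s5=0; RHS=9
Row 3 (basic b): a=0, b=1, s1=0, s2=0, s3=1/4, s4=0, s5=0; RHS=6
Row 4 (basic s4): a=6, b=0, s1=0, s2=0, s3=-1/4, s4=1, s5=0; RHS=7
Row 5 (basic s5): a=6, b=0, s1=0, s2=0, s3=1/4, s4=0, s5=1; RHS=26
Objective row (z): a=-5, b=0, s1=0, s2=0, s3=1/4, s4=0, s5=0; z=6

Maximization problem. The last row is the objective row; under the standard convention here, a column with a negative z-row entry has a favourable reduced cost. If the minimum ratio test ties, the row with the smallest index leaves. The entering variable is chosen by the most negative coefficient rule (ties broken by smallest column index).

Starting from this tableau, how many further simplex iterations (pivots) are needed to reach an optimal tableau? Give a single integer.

1

pivot: a in, s4 out → z = 71/6
No improving column remains; optimal.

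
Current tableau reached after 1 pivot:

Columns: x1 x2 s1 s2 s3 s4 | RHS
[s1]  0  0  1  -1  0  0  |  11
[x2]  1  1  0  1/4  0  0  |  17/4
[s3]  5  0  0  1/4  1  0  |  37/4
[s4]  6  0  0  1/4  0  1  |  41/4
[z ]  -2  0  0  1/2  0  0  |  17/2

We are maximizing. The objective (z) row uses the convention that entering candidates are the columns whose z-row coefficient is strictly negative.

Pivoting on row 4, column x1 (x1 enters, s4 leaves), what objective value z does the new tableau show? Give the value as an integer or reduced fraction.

143/12

Minimum ratio for x1: (41/4)/6 = 41/24.
z changes by −(z-row coeff of x1)·ratio = −(-2)·(41/24) = 41/12.
New z = 17/2 + (41/12) = 143/12.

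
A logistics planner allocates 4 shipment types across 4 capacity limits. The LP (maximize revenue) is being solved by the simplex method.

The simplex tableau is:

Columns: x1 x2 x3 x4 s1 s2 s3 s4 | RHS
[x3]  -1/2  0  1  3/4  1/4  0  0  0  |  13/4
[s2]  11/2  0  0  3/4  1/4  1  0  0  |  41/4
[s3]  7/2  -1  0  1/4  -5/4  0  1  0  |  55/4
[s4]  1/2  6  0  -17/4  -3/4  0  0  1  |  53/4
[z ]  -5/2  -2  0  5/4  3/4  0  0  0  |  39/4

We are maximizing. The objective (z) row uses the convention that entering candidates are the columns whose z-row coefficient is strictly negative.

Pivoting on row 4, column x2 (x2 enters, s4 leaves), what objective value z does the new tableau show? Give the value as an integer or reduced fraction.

85/6

Minimum ratio for x2: (53/4)/6 = 53/24.
z changes by −(z-row coeff of x2)·ratio = −(-2)·(53/24) = 53/12.
New z = 39/4 + (53/12) = 85/6.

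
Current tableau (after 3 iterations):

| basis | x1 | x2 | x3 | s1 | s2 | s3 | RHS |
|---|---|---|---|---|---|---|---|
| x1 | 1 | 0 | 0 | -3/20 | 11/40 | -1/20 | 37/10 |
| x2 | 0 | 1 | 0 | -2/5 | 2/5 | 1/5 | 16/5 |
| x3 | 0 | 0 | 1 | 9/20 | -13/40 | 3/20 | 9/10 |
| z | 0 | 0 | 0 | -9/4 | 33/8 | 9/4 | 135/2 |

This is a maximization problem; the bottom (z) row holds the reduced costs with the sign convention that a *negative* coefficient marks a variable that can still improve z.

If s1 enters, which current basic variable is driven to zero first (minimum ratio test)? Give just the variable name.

x3

Ratios: row 1 (x1): entry -3/20 ≤ 0, skip; row 2 (x2): entry -2/5 ≤ 0, skip; row 3 (x3): (9/10)/(9/20) = 2.
Minimum ratio 2 is in the x3 row, so x3 leaves.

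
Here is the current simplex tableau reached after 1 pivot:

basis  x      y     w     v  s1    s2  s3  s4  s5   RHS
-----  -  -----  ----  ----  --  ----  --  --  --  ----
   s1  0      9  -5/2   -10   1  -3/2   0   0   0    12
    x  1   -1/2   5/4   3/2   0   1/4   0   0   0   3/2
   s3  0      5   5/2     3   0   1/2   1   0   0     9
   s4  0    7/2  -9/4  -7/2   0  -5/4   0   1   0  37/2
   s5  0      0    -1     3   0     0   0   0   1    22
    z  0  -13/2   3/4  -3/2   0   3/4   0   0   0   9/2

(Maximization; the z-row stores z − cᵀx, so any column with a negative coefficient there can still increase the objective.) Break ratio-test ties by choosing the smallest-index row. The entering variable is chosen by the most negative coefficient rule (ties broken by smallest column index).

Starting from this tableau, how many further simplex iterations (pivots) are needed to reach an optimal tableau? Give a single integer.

2

pivot: y in, s1 out → z = 79/6
pivot: v in, s3 out → z = 171/11
No improving column remains; optimal.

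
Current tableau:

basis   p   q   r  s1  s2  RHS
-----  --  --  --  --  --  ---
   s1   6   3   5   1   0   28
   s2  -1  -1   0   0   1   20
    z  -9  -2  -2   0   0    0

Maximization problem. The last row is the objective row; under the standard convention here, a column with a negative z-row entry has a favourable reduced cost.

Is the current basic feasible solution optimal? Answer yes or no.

Column p has objective-row coefficient -9, which is negative; an improving pivot exists, so not yet optimal.

no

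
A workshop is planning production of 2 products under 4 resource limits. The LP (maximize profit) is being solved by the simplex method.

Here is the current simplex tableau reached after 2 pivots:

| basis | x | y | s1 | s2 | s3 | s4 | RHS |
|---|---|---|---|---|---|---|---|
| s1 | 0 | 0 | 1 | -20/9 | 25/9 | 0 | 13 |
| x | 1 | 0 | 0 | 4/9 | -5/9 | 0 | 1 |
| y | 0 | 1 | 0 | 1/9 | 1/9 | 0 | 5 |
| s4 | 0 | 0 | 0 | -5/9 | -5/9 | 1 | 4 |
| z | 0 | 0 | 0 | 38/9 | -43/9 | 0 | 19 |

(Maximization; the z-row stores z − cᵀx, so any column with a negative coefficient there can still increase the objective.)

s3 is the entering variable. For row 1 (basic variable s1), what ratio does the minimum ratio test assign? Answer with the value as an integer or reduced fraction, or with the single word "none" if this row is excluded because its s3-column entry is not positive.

117/25

Ratio = RHS / (s3 entry) = 13 / (25/9) = 117/25.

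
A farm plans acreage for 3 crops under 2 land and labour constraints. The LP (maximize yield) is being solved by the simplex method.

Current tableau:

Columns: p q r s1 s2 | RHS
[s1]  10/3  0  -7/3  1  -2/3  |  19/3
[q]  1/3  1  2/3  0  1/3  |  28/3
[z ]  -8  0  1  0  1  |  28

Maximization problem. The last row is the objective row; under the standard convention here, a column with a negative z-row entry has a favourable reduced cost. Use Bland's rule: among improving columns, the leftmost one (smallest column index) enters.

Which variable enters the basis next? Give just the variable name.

Objective-row coefficients: p: -8, q: 0, r: 1, s1: 0, s2: 1.
Improving columns: p. Bland's rule picks the smallest column index → p.

p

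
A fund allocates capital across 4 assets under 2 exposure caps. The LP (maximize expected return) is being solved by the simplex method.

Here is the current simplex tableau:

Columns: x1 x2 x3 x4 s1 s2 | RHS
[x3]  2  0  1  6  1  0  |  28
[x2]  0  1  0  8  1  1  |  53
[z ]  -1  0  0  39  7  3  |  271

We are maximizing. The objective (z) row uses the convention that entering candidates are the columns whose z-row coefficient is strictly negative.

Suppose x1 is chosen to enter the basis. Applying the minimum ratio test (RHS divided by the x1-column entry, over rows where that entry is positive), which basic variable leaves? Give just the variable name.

x3

Ratios: row 1 (x3): 28/2 = 14; row 2 (x2): entry 0 ≤ 0, skip.
Minimum ratio 14 is in the x3 row, so x3 leaves.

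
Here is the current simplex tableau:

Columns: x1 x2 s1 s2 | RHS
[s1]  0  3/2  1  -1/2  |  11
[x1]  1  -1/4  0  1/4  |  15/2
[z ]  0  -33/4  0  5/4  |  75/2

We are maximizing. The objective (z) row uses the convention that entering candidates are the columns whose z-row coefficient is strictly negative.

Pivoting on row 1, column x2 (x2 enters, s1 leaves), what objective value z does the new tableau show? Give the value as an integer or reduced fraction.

Minimum ratio for x2: 11/(3/2) = 22/3.
z changes by −(z-row coeff of x2)·ratio = −(-33/4)·(22/3) = 121/2.
New z = 75/2 + (121/2) = 98.

98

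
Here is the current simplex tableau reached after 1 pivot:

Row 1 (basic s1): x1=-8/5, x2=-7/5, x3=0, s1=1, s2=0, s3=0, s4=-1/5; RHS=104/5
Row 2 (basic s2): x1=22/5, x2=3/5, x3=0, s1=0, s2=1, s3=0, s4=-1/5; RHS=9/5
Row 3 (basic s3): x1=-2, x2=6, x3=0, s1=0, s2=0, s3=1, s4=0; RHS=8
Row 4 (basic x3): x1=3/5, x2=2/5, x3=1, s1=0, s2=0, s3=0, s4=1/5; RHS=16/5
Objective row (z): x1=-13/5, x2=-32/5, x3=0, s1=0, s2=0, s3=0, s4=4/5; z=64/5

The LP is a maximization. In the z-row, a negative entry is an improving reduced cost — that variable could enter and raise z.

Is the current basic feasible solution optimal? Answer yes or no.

no

Column x1 has objective-row coefficient -13/5, which is negative; an improving pivot exists, so not yet optimal.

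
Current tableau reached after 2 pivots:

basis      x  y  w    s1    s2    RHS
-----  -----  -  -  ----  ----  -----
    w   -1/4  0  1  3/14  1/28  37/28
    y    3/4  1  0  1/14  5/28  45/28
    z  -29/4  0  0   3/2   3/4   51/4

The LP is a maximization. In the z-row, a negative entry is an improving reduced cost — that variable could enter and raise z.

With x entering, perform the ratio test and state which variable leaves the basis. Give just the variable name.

y

Ratios: row 1 (w): entry -1/4 ≤ 0, skip; row 2 (y): (45/28)/(3/4) = 15/7.
Minimum ratio 15/7 is in the y row, so y leaves.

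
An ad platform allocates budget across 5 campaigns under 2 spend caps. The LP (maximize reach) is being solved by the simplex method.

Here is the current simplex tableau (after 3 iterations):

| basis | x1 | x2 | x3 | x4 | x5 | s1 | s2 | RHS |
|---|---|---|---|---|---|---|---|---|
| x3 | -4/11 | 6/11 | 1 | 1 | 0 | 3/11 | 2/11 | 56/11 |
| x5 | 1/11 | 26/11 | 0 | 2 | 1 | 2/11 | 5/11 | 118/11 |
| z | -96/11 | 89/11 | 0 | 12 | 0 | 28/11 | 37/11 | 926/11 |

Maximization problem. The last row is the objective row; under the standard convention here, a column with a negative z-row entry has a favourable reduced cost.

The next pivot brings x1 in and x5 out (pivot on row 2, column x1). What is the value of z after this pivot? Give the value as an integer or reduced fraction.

1114

Minimum ratio for x1: (118/11)/(1/11) = 118.
z changes by −(z-row coeff of x1)·ratio = −(-96/11)·118 = 11328/11.
New z = 926/11 + (11328/11) = 1114.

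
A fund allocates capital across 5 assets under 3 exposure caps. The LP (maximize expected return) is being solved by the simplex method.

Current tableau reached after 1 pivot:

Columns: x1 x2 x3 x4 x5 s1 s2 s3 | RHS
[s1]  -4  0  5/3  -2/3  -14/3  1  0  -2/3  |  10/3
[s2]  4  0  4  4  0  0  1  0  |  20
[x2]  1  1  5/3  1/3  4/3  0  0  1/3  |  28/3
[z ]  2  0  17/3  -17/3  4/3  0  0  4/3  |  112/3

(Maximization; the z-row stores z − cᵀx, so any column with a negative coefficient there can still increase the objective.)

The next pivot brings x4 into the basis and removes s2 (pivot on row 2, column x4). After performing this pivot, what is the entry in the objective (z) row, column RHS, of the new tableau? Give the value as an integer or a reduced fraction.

Pivot element is row 2, column x4: 4.
Normalize row 2: new (row 2, RHS) = 20/4 = 5.
z-row ← z-row − (-17/3)·(new row 2): 112/3 − (-17/3)·5 = 197/3.

197/3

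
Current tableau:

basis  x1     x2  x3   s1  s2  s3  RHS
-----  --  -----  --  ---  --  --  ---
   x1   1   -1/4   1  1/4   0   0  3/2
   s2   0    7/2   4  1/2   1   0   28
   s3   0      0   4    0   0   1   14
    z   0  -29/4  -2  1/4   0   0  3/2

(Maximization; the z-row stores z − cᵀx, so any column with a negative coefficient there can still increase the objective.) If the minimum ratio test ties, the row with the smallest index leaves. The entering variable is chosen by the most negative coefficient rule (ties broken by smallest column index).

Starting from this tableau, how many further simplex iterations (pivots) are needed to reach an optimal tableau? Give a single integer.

1

pivot: x2 in, s2 out → z = 119/2
No improving column remains; optimal.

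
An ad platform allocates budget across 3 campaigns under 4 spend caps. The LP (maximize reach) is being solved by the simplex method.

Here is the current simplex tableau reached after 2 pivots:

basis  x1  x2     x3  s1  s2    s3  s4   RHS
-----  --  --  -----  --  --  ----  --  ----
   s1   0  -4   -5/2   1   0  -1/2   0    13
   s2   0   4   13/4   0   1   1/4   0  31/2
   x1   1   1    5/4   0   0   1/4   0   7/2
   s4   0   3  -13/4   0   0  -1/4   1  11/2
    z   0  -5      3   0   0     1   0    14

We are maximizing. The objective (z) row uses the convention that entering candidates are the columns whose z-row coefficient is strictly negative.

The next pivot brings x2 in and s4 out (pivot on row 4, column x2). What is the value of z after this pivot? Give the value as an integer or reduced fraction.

139/6

Minimum ratio for x2: (11/2)/3 = 11/6.
z changes by −(z-row coeff of x2)·ratio = −(-5)·(11/6) = 55/6.
New z = 14 + (55/6) = 139/6.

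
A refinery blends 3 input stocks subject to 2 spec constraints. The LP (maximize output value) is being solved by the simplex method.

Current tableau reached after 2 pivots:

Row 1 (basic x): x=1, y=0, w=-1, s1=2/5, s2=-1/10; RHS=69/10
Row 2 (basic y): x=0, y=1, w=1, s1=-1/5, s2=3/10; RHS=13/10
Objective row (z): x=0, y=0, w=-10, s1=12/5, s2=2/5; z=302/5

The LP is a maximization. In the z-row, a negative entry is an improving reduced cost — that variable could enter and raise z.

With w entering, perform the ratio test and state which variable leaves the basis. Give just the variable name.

Ratios: row 1 (x): entry -1 ≤ 0, skip; row 2 (y): (13/10)/1 = 13/10.
Minimum ratio 13/10 is in the y row, so y leaves.

y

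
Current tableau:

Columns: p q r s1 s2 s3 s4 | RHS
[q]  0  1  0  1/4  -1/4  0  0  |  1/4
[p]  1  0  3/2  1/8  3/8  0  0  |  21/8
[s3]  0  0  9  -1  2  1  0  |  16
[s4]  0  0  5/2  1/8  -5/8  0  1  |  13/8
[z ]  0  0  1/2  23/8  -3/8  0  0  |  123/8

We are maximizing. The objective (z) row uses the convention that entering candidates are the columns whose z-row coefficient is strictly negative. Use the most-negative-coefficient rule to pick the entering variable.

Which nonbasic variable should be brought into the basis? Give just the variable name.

s2

Objective-row coefficients: p: 0, q: 0, r: 1/2, s1: 23/8, s2: -3/8, s3: 0, s4: 0.
The most negative is -3/8 in column s2, so s2 enters.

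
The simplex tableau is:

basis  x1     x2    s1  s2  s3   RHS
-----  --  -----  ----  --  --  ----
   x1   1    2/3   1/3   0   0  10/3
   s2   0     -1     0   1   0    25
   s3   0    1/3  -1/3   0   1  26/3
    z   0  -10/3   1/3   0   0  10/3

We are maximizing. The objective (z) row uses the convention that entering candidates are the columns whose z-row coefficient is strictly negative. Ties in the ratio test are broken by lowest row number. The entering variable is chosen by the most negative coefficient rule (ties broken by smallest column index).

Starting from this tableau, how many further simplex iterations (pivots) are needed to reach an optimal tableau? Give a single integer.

1

pivot: x2 in, x1 out → z = 20
No improving column remains; optimal.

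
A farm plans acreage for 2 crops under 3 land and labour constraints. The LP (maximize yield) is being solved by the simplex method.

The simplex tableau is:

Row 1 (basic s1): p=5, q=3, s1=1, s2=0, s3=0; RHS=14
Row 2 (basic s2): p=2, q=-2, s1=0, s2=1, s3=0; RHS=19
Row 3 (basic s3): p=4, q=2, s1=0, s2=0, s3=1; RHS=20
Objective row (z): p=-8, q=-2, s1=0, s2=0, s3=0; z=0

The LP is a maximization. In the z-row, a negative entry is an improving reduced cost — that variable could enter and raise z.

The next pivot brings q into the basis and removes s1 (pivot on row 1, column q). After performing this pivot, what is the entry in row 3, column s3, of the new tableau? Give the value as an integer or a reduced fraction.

1

Pivot element is row 1, column q: 3.
Normalize row 1: new (row 1, s3) = 0/3 = 0.
row 3 ← row 3 − 2·(new row 1): 1 − 2·0 = 1.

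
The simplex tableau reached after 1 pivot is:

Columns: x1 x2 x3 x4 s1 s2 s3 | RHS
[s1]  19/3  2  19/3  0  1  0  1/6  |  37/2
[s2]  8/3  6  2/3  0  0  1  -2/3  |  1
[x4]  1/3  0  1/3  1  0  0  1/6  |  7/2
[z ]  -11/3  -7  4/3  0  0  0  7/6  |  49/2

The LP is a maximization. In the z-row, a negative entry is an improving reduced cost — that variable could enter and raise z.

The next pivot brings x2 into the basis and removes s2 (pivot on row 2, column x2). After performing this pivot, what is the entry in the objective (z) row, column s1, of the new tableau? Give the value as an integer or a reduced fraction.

0

Pivot element is row 2, column x2: 6.
Normalize row 2: new (row 2, s1) = 0/6 = 0.
z-row ← z-row − (-7)·(new row 2): 0 − (-7)·0 = 0.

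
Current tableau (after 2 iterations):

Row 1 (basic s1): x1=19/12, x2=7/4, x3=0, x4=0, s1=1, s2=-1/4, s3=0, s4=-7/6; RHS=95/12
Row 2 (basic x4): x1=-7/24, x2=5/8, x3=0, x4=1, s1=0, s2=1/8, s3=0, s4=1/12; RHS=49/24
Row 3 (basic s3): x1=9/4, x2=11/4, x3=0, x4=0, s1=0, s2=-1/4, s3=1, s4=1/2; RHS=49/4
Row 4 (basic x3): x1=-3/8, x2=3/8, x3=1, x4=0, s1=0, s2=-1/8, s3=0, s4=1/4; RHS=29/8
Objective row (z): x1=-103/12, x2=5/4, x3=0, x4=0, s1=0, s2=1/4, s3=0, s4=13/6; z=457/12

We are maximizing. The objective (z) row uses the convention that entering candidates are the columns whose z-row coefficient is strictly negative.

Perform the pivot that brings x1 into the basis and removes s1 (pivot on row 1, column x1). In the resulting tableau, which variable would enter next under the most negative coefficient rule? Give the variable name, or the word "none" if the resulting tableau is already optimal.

Pivot element 19/12. New z-row = old z-row − (-103/12)·(row 1/(19/12)).
Updated z-row coefficients: x1: 0, x2: 204/19, x3: 0, x4: 0, s1: 103/19, s2: -21/19, s3: 0, s4: -79/19.
The most negative is -79/19 in column s4, so s4 would enter next.

s4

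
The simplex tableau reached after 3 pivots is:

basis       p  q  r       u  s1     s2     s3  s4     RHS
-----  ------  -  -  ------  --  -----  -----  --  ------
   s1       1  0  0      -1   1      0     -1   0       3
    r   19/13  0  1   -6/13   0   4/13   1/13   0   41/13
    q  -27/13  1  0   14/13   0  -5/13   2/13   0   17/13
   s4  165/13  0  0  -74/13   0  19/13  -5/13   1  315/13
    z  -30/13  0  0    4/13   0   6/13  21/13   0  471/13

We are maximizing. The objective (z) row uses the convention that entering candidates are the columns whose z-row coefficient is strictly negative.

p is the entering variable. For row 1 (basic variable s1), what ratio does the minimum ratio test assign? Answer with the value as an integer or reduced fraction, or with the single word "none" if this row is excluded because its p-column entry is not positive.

3

Ratio = RHS / (p entry) = 3 / 1 = 3.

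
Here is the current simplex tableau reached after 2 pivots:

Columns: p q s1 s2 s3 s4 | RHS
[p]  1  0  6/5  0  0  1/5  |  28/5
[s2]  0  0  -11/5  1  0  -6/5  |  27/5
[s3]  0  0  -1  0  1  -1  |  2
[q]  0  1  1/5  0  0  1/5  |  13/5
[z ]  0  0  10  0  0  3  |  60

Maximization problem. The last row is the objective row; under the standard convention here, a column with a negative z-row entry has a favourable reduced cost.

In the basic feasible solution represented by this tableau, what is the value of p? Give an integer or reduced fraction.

p is basic (row 1); its value is the RHS of that row: 28/5.

28/5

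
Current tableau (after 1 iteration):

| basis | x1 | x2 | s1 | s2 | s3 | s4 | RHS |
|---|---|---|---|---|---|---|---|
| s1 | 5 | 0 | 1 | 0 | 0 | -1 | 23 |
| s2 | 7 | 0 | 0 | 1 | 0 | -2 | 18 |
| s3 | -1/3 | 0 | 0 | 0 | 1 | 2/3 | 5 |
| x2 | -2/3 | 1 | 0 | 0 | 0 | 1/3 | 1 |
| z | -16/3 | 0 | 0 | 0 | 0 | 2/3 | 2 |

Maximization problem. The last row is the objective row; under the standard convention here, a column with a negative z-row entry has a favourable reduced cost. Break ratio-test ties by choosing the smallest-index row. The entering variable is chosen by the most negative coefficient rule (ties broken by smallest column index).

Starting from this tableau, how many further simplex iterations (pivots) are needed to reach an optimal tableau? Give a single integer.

2

pivot: x1 in, s2 out → z = 110/7
pivot: s4 in, s3 out → z = 49/2
No improving column remains; optimal.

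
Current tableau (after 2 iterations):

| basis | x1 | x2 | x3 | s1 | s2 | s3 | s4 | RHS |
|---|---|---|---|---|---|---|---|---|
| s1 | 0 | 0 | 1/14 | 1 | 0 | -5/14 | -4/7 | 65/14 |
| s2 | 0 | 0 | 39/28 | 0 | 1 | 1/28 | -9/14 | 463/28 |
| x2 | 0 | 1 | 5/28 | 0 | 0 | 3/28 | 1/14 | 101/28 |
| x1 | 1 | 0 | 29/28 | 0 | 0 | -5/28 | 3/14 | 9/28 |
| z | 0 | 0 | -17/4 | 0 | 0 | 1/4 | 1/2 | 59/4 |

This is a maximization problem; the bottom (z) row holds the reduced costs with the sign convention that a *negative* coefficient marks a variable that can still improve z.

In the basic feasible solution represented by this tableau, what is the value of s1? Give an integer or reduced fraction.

65/14

s1 is basic (row 1); its value is the RHS of that row: 65/14.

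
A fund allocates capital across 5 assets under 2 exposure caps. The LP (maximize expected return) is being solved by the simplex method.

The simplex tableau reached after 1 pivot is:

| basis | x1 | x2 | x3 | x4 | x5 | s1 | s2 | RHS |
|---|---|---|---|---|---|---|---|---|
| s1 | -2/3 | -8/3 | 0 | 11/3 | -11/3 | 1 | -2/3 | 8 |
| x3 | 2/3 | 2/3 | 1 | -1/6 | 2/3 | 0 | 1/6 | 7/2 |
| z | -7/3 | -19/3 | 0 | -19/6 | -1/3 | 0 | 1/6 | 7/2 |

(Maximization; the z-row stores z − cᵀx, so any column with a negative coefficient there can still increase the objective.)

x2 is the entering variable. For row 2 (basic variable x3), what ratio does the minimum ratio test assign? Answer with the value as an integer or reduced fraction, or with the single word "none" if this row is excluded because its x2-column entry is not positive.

21/4

Ratio = RHS / (x2 entry) = (7/2) / (2/3) = 21/4.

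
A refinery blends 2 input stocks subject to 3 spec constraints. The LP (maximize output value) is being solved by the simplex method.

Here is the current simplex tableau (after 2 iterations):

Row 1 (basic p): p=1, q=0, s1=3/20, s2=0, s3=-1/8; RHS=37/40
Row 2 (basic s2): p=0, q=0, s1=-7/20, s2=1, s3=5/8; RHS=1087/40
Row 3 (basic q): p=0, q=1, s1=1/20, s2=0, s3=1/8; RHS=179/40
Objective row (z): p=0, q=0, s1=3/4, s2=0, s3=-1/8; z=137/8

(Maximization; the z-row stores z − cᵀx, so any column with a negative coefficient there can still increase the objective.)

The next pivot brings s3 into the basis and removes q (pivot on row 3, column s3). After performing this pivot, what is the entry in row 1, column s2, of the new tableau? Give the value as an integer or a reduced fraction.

0

Pivot element is row 3, column s3: 1/8.
Normalize row 3: new (row 3, s2) = 0/(1/8) = 0.
row 1 ← row 1 − (-1/8)·(new row 3): 0 − (-1/8)·0 = 0.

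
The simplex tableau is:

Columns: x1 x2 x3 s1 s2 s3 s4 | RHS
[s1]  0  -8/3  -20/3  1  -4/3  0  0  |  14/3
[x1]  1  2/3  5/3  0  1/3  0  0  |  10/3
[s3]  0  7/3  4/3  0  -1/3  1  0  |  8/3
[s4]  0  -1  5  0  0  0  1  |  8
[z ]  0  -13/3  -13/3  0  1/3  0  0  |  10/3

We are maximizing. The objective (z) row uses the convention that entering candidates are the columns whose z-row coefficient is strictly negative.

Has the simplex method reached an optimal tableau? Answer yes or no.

no

Column x2 has objective-row coefficient -13/3, which is negative; an improving pivot exists, so not yet optimal.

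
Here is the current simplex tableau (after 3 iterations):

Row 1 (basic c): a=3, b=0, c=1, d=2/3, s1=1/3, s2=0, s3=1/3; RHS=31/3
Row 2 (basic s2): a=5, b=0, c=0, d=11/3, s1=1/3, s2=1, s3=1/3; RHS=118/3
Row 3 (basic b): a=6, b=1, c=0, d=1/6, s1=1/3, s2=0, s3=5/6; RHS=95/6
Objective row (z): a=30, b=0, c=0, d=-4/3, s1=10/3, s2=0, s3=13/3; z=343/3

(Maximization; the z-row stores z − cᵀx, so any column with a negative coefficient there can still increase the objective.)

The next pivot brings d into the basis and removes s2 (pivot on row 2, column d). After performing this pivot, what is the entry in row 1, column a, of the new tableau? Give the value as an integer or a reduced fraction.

23/11

Pivot element is row 2, column d: 11/3.
Normalize row 2: new (row 2, a) = 5/(11/3) = 15/11.
row 1 ← row 1 − (2/3)·(new row 2): 3 − (2/3)·(15/11) = 23/11.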